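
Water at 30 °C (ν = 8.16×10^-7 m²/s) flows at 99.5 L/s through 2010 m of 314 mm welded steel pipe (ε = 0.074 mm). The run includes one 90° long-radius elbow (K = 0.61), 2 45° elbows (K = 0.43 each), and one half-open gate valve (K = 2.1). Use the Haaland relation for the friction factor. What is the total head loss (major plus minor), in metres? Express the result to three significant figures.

H_L ≈ 8.72 m

V = 4Q/(πD²) = 1.285 m/s; V²/2g = 0.08415 m
Re = 4.94×10^5, ε/D = 2.36×10^-4 → f = 0.01563 (Haaland)
Major: h_f = f(L/D)·V²/2g = 0.01563·6401·0.08415 = 8.418 m
Minor: ΣK = 3.57; h_m = ΣK·V²/2g = 0.3004 m
Total H_L = 8.418 + 0.3004 = 8.718 m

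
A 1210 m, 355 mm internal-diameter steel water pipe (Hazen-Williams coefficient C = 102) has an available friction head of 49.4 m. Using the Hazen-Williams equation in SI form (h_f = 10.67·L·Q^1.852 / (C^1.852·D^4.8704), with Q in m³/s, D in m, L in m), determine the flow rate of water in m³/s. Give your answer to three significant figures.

Rearranging: Q = [h_f·C^1.852·D^4.8704 / (10.67·L)]^(1/1.852)
Q = [49.4·102^1.852·0.355^4.8704 / (10.67·1210)]^0.540 = 0.3316 m³/s

Q ≈ 0.332 m³/s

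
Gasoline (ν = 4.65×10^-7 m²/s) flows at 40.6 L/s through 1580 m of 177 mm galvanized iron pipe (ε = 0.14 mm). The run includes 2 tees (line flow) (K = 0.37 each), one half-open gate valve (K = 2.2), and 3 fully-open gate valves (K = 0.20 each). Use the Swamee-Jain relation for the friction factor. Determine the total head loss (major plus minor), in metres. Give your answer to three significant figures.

V = 4Q/(πD²) = 1.650 m/s; V²/2g = 0.1388 m
Re = 6.28×10^5, ε/D = 7.91×10^-4 → f = 0.01924 (Swamee-Jain)
Major: h_f = f(L/D)·V²/2g = 0.01924·8927·0.1388 = 23.83 m
Minor: ΣK = 3.54; h_m = ΣK·V²/2g = 0.4912 m
Total H_L = 23.83 + 0.4912 = 24.32 m

H_L ≈ 24.3 m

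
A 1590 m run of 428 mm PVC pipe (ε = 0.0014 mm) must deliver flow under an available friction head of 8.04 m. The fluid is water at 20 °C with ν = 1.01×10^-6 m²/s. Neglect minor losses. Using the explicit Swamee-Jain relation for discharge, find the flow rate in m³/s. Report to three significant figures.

Swamee-Jain (Type II): Q = -0.965·√(gD⁵h_f/L)·ln[ε/(3.7D) + √(3.17ν²L/(gD³h_f))]
√(gD⁵h_f/L) = √(9.81·0.428⁵·8.04/1590) = 0.02669
ε/(3.7D) = 8.84×10^-7; √(3.17ν²L/(gD³h_f)) = 2.88×10^-5
Q = -0.965·0.02669·ln(2.972×10^-5) = 0.2685 m³/s
Check: V = 1.87 m/s, Re = 7.91×10^5, f = 0.01215, h_f = 8.01 m ≈ 8.04 m ✓

Q ≈ 0.268 m³/s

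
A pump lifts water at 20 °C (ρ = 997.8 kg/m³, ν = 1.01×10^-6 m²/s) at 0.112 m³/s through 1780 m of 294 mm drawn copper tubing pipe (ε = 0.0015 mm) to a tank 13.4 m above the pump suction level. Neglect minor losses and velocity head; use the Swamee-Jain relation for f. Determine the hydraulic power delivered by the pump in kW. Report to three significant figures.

P_hyd ≈ 26.9 kW

V = 4Q/(πD²) = 1.650 m/s; Re = 4.80×10^5; ε/D = 5.10×10^-6; f = 0.01327
h_f = f(L/D)V²/2g = 11.14 m
Total head H = z + h_f = 13.4 + 11.14 = 24.54 m
P_hyd = ρgQH = 997.8·9.81·0.112·24.54 = 26.91 kW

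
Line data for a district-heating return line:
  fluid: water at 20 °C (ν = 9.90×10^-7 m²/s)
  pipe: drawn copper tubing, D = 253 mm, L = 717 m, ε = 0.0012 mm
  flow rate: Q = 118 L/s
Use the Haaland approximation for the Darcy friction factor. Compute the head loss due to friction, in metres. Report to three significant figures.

h_f ≈ 10.1 m

V = 4Q/(πD²) = 4·0.118/(π·0.253²) = 2.347 m/s
Re = VD/ν = 2.347·0.253/9.90×10^-7 = 6.00×10^5 → turbulent
ε/D = 0.0012/253 = 4.74×10^-6
Haaland: f = 0.01271
h_f = f(L/D)V²/(2g) = 0.01271·(717/0.253)·2.347²/(2·9.81) = 10.11 m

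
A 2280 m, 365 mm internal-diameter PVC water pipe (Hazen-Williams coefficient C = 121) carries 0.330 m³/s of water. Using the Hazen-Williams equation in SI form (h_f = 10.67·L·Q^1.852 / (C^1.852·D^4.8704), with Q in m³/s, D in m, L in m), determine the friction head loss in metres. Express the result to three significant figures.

h_f ≈ 58.7 m

h_f = 10.67·2280·0.330^1.852 / (121^1.852·0.365^4.8704) = 58.73 m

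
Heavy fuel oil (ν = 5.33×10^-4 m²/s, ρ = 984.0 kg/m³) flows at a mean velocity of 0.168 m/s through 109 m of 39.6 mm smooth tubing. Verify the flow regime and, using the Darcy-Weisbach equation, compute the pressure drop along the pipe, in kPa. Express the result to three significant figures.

Re = VD/ν = 0.168·0.03960/5.33×10^-4 = 12.5 → laminar (Re < 2300)
f = 64/Re = 5.127
h_f = f(L/D)V²/(2g) = 5.127·(109/0.03960)·0.168²/(2·9.81) = 20.30 m
Δp = ρg·h_f = 984.0·9.81·20.30 = 196.0 kPa

Δp ≈ 196 kPa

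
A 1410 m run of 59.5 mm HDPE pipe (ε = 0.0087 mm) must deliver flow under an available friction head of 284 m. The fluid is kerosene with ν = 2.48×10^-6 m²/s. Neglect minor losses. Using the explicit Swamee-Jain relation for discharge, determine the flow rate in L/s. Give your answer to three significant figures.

Swamee-Jain (Type II): Q = -0.965·√(gD⁵h_f/L)·ln[ε/(3.7D) + √(3.17ν²L/(gD³h_f))]
√(gD⁵h_f/L) = √(9.81·0.0595⁵·284/1410) = 0.001214
ε/(3.7D) = 3.95×10^-5; √(3.17ν²L/(gD³h_f)) = 2.16×10^-4
Q = -0.965·0.001214·ln(2.560×10^-4) = 0.009688 m³/s
Check: V = 3.48 m/s, Re = 8.36×10^4, f = 0.01932, h_f = 283 m ≈ 284 m ✓

Q ≈ 9.69 L/s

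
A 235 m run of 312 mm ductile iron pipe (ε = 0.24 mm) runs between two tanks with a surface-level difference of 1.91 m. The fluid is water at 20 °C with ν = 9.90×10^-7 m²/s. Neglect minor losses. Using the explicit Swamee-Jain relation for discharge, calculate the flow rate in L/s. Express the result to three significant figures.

Swamee-Jain (Type II): Q = -0.965·√(gD⁵h_f/L)·ln[ε/(3.7D) + √(3.17ν²L/(gD³h_f))]
√(gD⁵h_f/L) = √(9.81·0.312⁵·1.91/235) = 0.01535
ε/(3.7D) = 2.08×10^-4; √(3.17ν²L/(gD³h_f)) = 3.58×10^-5
Q = -0.965·0.01535·ln(2.437×10^-4) = 0.1233 m³/s
Check: V = 1.61 m/s, Re = 5.08×10^5, f = 0.01927, h_f = 1.92 m ≈ 1.91 m ✓

Q ≈ 123 L/s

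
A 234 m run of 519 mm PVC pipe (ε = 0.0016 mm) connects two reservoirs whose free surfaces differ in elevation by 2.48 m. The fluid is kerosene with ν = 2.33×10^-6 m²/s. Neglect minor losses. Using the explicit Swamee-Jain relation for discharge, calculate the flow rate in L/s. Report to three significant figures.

Swamee-Jain (Type II): Q = -0.965·√(gD⁵h_f/L)·ln[ε/(3.7D) + √(3.17ν²L/(gD³h_f))]
√(gD⁵h_f/L) = √(9.81·0.519⁵·2.48/234) = 0.06257
ε/(3.7D) = 8.33×10^-7; √(3.17ν²L/(gD³h_f)) = 3.44×10^-5
Q = -0.965·0.06257·ln(3.524×10^-5) = 0.6191 m³/s
Check: V = 2.93 m/s, Re = 6.52×10^5, f = 0.01255, h_f = 2.47 m ≈ 2.48 m ✓

Q ≈ 619 L/s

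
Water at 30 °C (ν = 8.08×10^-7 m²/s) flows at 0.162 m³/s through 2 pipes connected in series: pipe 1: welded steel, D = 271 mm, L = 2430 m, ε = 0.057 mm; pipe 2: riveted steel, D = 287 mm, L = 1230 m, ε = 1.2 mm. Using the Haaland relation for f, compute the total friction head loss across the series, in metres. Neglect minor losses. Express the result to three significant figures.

Pipe 1: V = 2.809 m/s, Re = 9.42×10^5, ε/D = 2.10×10^-4, f = 0.01476, h_1 = f(L/D)V²/2g = 53.20 m
Pipe 2: V = 2.504 m/s, Re = 8.89×10^5, ε/D = 0.00418, f = 0.02896, h_2 = f(L/D)V²/2g = 39.66 m
Series → Q common, losses add: H = Σh = 92.87 m

H ≈ 92.9 m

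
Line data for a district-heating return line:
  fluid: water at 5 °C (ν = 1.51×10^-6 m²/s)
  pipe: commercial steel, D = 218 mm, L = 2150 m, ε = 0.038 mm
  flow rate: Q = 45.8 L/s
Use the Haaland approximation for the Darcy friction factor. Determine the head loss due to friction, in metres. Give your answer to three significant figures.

V = 4Q/(πD²) = 4·0.0458/(π·0.218²) = 1.227 m/s
Re = VD/ν = 1.227·0.218/1.51×10^-6 = 1.77×10^5 → turbulent
ε/D = 0.038/218 = 1.74×10^-4
Haaland: f = 0.01699
h_f = f(L/D)V²/(2g) = 0.01699·(2150/0.218)·1.227²/(2·9.81) = 12.86 m

h_f ≈ 12.9 m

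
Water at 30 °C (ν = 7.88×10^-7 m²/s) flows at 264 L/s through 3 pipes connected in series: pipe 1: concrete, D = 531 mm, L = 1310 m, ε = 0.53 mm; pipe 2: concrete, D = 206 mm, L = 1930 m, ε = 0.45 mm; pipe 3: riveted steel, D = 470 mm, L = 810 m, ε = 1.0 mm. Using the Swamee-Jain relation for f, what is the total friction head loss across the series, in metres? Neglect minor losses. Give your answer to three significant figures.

H ≈ 731 m

Pipe 1: V = 1.192 m/s, Re = 8.03×10^5, ε/D = 9.98×10^-4, f = 0.02010, h_1 = f(L/D)V²/2g = 3.593 m
Pipe 2: V = 7.921 m/s, Re = 2.07×10^6, ε/D = 0.00218, f = 0.02411, h_2 = f(L/D)V²/2g = 722.3 m
Pipe 3: V = 1.522 m/s, Re = 9.08×10^5, ε/D = 0.00213, f = 0.02408, h_3 = f(L/D)V²/2g = 4.898 m
Series → Q common, losses add: H = Σh = 730.8 m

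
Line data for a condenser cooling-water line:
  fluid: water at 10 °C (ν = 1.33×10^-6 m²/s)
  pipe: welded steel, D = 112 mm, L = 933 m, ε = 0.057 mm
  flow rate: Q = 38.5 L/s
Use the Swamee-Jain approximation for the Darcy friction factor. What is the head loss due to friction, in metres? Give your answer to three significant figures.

V = 4Q/(πD²) = 4·0.0385/(π·0.112²) = 3.908 m/s
Re = VD/ν = 3.908·0.112/1.33×10^-6 = 3.29×10^5 → turbulent
ε/D = 0.057/112 = 5.09×10^-4
Swamee-Jain: f = 0.01826
h_f = f(L/D)V²/(2g) = 0.01826·(933/0.112)·3.908²/(2·9.81) = 118.4 m

h_f ≈ 118 m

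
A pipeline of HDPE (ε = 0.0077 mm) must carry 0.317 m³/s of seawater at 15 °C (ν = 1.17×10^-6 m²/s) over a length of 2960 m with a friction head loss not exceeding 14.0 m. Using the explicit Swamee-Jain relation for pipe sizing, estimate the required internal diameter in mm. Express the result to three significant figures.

Swamee-Jain (Type III): D = 0.66·[ε^1.25·(LQ²/(gh_f))^4.75 + ν·Q^9.4·(L/(gh_f))^5.2]^0.04
LQ²/(gh_f) = 2.166; L/(gh_f) = 21.55
Term 1 = ε^1.25·(…)^4.75 = 1.59×10^-5; Term 2 = ν·Q^9.4·(…)^5.2 = 2.05×10^-4
D = 0.66·(1.59×10^-5 + 2.05×10^-4)^0.04 = 0.4713 m = 471 mm
Check: V = 1.82 m/s, Re = 7.32×10^5, f = 0.01257, h_f = 13.3 m ≈ 14.0 m ✓

D ≈ 471 mm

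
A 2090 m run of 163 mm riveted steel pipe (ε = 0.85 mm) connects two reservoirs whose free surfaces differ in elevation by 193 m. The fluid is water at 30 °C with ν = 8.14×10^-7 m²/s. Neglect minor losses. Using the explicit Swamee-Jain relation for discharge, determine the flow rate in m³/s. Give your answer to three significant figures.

Q ≈ 0.0645 m³/s

Swamee-Jain (Type II): Q = -0.965·√(gD⁵h_f/L)·ln[ε/(3.7D) + √(3.17ν²L/(gD³h_f))]
√(gD⁵h_f/L) = √(9.81·0.163⁵·193/2090) = 0.01021
ε/(3.7D) = 0.00141; √(3.17ν²L/(gD³h_f)) = 2.31×10^-5
Q = -0.965·0.01021·ln(0.001433) = 0.06452 m³/s
Check: V = 3.09 m/s, Re = 6.19×10^5, f = 0.03099, h_f = 194 m ≈ 193 m ✓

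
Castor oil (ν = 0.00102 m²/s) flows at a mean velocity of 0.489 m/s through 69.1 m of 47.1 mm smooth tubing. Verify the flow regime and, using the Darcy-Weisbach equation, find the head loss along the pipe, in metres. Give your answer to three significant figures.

h_f ≈ 50.7 m

Re = VD/ν = 0.489·0.04710/0.00102 = 22.6 → laminar (Re < 2300)
f = 64/Re = 2.834
h_f = f(L/D)V²/(2g) = 2.834·(69.1/0.04710)·0.489²/(2·9.81) = 50.68 m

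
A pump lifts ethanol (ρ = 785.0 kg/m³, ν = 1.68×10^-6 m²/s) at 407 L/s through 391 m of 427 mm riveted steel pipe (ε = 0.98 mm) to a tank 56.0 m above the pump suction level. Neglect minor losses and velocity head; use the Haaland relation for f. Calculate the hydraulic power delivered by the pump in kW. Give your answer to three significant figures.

P_hyd ≈ 205 kW

V = 4Q/(πD²) = 2.842 m/s; Re = 7.22×10^5; ε/D = 0.00230; f = 0.02455
h_f = f(L/D)V²/2g = 9.257 m
Total head H = z + h_f = 56.0 + 9.257 = 65.26 m
P_hyd = ρgQH = 785.0·9.81·0.407·65.26 = 204.5 kW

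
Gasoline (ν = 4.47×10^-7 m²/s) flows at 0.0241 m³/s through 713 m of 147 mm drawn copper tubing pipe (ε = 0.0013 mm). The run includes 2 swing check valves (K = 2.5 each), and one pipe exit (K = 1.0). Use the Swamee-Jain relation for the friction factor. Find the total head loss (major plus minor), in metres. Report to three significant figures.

H_L ≈ 7.29 m

V = 4Q/(πD²) = 1.420 m/s; V²/2g = 0.1028 m
Re = 4.67×10^5, ε/D = 8.84×10^-6 → f = 0.01339 (Swamee-Jain)
Major: h_f = f(L/D)·V²/2g = 0.01339·4850·0.1028 = 6.674 m
Minor: ΣK = 6.00; h_m = ΣK·V²/2g = 0.6166 m
Total H_L = 6.674 + 0.6166 = 7.291 m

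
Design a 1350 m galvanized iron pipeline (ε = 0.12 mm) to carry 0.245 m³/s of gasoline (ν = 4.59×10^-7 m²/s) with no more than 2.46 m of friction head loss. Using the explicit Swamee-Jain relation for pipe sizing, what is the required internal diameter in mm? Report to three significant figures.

Swamee-Jain (Type III): D = 0.66·[ε^1.25·(LQ²/(gh_f))^4.75 + ν·Q^9.4·(L/(gh_f))^5.2]^0.04
LQ²/(gh_f) = 3.358; L/(gh_f) = 55.94
Term 1 = ε^1.25·(…)^4.75 = 0.00396; Term 2 = ν·Q^9.4·(…)^5.2 = 0.00102
D = 0.66·(0.00396 + 0.00102)^0.04 = 0.5339 m = 534 mm
Check: V = 1.09 m/s, Re = 1.27×10^6, f = 0.01486, h_f = 2.29 m ≈ 2.46 m ✓

D ≈ 534 mm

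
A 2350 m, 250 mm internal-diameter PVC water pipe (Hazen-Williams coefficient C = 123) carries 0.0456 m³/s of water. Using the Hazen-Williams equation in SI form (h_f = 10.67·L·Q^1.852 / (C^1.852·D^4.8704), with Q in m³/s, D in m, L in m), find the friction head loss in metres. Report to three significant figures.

h_f = 10.67·2350·0.0456^1.852 / (123^1.852·0.250^4.8704) = 9.493 m

h_f ≈ 9.49 m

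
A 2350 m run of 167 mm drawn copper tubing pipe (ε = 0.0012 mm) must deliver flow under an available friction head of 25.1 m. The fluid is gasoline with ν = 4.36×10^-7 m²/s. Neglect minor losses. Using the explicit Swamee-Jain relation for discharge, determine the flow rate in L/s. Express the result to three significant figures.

Q ≈ 36.3 L/s

Swamee-Jain (Type II): Q = -0.965·√(gD⁵h_f/L)·ln[ε/(3.7D) + √(3.17ν²L/(gD³h_f))]
√(gD⁵h_f/L) = √(9.81·0.167⁵·25.1/2350) = 0.003689
ε/(3.7D) = 1.94×10^-6; √(3.17ν²L/(gD³h_f)) = 3.51×10^-5
Q = -0.965·0.003689·ln(3.708×10^-5) = 0.03632 m³/s
Check: V = 1.66 m/s, Re = 6.35×10^5, f = 0.01268, h_f = 25.0 m ≈ 25.1 m ✓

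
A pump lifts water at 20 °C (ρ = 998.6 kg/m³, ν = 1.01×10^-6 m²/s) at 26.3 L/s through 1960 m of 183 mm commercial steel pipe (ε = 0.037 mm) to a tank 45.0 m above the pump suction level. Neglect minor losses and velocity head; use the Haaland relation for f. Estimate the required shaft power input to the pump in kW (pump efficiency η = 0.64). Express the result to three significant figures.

P_shaft ≈ 21.9 kW

V = 4Q/(πD²) = 0.9999 m/s; Re = 1.81×10^5; ε/D = 2.02×10^-4; f = 0.01711
h_f = f(L/D)V²/2g = 9.340 m
Total head H = z + h_f = 45.0 + 9.340 = 54.34 m
P_hyd = ρgQH = 998.6·9.81·0.0263·54.34 = 14.00 kW
P_shaft = P_hyd/η = 14.00/0.64 = 21.88 kW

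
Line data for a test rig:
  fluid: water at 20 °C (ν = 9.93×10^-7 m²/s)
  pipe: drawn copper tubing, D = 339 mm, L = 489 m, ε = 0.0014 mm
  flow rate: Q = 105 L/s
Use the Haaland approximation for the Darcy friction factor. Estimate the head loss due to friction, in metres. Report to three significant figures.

h_f ≈ 1.36 m

V = 4Q/(πD²) = 4·0.105/(π·0.339²) = 1.163 m/s
Re = VD/ν = 1.163·0.339/9.93×10^-7 = 3.97×10^5 → turbulent
ε/D = 0.0014/339 = 4.13×10^-6
Haaland: f = 0.01366
h_f = f(L/D)V²/(2g) = 0.01366·(489/0.339)·1.163²/(2·9.81) = 1.359 m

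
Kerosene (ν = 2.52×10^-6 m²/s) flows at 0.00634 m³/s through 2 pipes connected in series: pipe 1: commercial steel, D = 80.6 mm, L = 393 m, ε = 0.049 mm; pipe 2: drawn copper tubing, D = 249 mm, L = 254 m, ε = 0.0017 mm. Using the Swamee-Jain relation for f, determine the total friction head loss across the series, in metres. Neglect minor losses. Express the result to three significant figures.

H ≈ 9.19 m

Pipe 1: V = 1.243 m/s, Re = 3.97×10^4, ε/D = 6.08×10^-4, f = 0.02387, h_1 = f(L/D)V²/2g = 9.161 m
Pipe 2: V = 0.1302 m/s, Re = 1.29×10^4, ε/D = 6.83×10^-6, f = 0.02895, h_2 = f(L/D)V²/2g = 0.02551 m
Series → Q common, losses add: H = Σh = 9.186 m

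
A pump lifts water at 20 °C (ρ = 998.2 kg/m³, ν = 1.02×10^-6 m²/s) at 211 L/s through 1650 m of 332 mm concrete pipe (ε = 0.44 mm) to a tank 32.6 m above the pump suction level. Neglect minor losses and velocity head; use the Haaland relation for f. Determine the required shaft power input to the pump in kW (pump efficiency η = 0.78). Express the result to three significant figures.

V = 4Q/(πD²) = 2.437 m/s; Re = 7.93×10^5; ε/D = 0.00133; f = 0.02137
h_f = f(L/D)V²/2g = 32.16 m
Total head H = z + h_f = 32.6 + 32.16 = 64.76 m
P_hyd = ρgQH = 998.2·9.81·0.211·64.76 = 133.8 kW
P_shaft = P_hyd/η = 133.8/0.78 = 171.5 kW

P_shaft ≈ 172 kW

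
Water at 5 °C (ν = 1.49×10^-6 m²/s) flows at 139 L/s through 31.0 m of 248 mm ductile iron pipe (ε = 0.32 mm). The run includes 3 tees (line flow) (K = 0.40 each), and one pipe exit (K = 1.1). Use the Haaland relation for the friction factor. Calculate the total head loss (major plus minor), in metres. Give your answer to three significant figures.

V = 4Q/(πD²) = 2.878 m/s; V²/2g = 0.4220 m
Re = 4.79×10^5, ε/D = 0.00129 → f = 0.02141 (Haaland)
Major: h_f = f(L/D)·V²/2g = 0.02141·125.0·0.4220 = 1.129 m
Minor: ΣK = 2.30; h_m = ΣK·V²/2g = 0.9707 m
Total H_L = 1.129 + 0.9707 = 2.100 m

H_L ≈ 2.10 m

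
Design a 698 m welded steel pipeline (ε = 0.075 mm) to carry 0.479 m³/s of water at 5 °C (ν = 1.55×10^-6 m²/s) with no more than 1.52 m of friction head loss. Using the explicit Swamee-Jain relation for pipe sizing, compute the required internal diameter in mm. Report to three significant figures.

Swamee-Jain (Type III): D = 0.66·[ε^1.25·(LQ²/(gh_f))^4.75 + ν·Q^9.4·(L/(gh_f))^5.2]^0.04
LQ²/(gh_f) = 10.74; L/(gh_f) = 46.81
Term 1 = ε^1.25·(…)^4.75 = 0.551; Term 2 = ν·Q^9.4·(…)^5.2 = 0.743
D = 0.66·(0.551 + 0.743)^0.04 = 0.6668 m = 667 mm
Check: V = 1.37 m/s, Re = 5.90×10^5, f = 0.01436, h_f = 1.44 m ≈ 1.52 m ✓

D ≈ 667 mm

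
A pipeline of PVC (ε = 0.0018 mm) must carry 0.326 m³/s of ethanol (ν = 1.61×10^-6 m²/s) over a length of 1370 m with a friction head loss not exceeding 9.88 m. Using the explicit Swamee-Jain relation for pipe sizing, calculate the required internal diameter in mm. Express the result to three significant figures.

Swamee-Jain (Type III): D = 0.66·[ε^1.25·(LQ²/(gh_f))^4.75 + ν·Q^9.4·(L/(gh_f))^5.2]^0.04
LQ²/(gh_f) = 1.502; L/(gh_f) = 14.13
Term 1 = ε^1.25·(…)^4.75 = 4.56×10^-7; Term 2 = ν·Q^9.4·(…)^5.2 = 4.10×10^-5
D = 0.66·(4.56×10^-7 + 4.10×10^-5)^0.04 = 0.4408 m = 441 mm
Check: V = 2.14 m/s, Re = 5.85×10^5, f = 0.01280, h_f = 9.26 m ≈ 9.88 m ✓

D ≈ 441 mm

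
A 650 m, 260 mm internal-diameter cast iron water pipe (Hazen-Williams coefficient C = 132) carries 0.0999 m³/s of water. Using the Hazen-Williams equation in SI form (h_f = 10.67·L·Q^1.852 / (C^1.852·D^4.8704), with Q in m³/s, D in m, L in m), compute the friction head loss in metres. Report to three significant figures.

h_f = 10.67·650·0.0999^1.852 / (132^1.852·0.260^4.8704) = 8.134 m

h_f ≈ 8.13 m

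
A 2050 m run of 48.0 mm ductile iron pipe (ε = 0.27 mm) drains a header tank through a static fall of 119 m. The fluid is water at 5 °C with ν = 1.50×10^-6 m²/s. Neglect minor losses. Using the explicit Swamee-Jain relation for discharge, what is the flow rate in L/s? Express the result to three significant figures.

Swamee-Jain (Type II): Q = -0.965·√(gD⁵h_f/L)·ln[ε/(3.7D) + √(3.17ν²L/(gD³h_f))]
√(gD⁵h_f/L) = √(9.81·0.0480⁵·119/2050) = 3.809×10^-4
ε/(3.7D) = 0.00152; √(3.17ν²L/(gD³h_f)) = 3.37×10^-4
Q = -0.965·3.809×10^-4·ln(0.001857) = 0.002312 m³/s
Check: V = 1.28 m/s, Re = 4.09×10^4, f = 0.03391, h_f = 120 m ≈ 119 m ✓

Q ≈ 2.31 L/s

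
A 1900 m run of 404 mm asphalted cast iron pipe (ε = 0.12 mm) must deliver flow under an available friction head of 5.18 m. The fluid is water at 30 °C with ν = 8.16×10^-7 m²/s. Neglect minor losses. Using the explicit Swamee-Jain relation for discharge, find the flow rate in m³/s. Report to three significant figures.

Q ≈ 0.149 m³/s

Swamee-Jain (Type II): Q = -0.965·√(gD⁵h_f/L)·ln[ε/(3.7D) + √(3.17ν²L/(gD³h_f))]
√(gD⁵h_f/L) = √(9.81·0.404⁵·5.18/1900) = 0.01697
ε/(3.7D) = 8.03×10^-5; √(3.17ν²L/(gD³h_f)) = 3.46×10^-5
Q = -0.965·0.01697·ln(1.149×10^-4) = 0.1485 m³/s
Check: V = 1.16 m/s, Re = 5.74×10^5, f = 0.01620, h_f = 5.21 m ≈ 5.18 m ✓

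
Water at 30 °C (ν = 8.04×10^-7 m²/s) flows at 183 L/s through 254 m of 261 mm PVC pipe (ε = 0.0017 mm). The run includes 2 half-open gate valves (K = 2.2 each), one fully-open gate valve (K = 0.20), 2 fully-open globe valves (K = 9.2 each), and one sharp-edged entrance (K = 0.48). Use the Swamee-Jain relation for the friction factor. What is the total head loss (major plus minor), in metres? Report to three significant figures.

V = 4Q/(πD²) = 3.420 m/s; V²/2g = 0.5963 m
Re = 1.11×10^6, ε/D = 6.51×10^-6 → f = 0.01158 (Swamee-Jain)
Major: h_f = f(L/D)·V²/2g = 0.01158·973.2·0.5963 = 6.719 m
Minor: ΣK = 23.5; h_m = ΣK·V²/2g = 14.00 m
Total H_L = 6.719 + 14.00 = 20.72 m

H_L ≈ 20.7 m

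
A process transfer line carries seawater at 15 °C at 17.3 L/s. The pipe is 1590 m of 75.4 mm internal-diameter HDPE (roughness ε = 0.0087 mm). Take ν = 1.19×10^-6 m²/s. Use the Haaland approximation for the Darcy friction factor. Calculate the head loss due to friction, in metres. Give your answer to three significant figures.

h_f ≈ 255 m

V = 4Q/(πD²) = 4·0.0173/(π·0.0754²) = 3.874 m/s
Re = VD/ν = 3.874·0.0754/1.19×10^-6 = 2.45×10^5 → turbulent
ε/D = 0.0087/75.4 = 1.15×10^-4
Haaland: f = 0.01580
h_f = f(L/D)V²/(2g) = 0.01580·(1590/0.0754)·3.874²/(2·9.81) = 255.0 m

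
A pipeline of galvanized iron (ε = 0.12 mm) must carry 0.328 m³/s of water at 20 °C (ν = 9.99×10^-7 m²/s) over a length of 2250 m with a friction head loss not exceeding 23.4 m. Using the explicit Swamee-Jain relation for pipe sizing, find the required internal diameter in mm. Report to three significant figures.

Swamee-Jain (Type III): D = 0.66·[ε^1.25·(LQ²/(gh_f))^4.75 + ν·Q^9.4·(L/(gh_f))^5.2]^0.04
LQ²/(gh_f) = 1.054; L/(gh_f) = 9.802
Term 1 = ε^1.25·(…)^4.75 = 1.62×10^-5; Term 2 = ν·Q^9.4·(…)^5.2 = 4.01×10^-6
D = 0.66·(1.62×10^-5 + 4.01×10^-6)^0.04 = 0.4283 m = 428 mm
Check: V = 2.28 m/s, Re = 9.76×10^5, f = 0.01559, h_f = 21.6 m ≈ 23.4 m ✓

D ≈ 428 mm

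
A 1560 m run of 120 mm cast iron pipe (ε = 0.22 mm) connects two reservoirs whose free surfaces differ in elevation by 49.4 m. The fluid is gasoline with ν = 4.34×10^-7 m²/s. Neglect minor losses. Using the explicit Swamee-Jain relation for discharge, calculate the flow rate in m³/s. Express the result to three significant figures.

Q ≈ 0.0202 m³/s

Swamee-Jain (Type II): Q = -0.965·√(gD⁵h_f/L)·ln[ε/(3.7D) + √(3.17ν²L/(gD³h_f))]
√(gD⁵h_f/L) = √(9.81·0.120⁵·49.4/1560) = 0.002780
ε/(3.7D) = 4.95×10^-4; √(3.17ν²L/(gD³h_f)) = 3.34×10^-5
Q = -0.965·0.002780·ln(5.288×10^-4) = 0.02024 m³/s
Check: V = 1.79 m/s, Re = 4.95×10^5, f = 0.02340, h_f = 49.7 m ≈ 49.4 m ✓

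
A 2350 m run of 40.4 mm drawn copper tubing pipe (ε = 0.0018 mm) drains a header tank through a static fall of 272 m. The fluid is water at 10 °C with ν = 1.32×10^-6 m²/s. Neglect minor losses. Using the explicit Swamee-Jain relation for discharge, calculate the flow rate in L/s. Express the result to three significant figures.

Swamee-Jain (Type II): Q = -0.965·√(gD⁵h_f/L)·ln[ε/(3.7D) + √(3.17ν²L/(gD³h_f))]
√(gD⁵h_f/L) = √(9.81·0.0404⁵·272/2350) = 3.496×10^-4
ε/(3.7D) = 1.20×10^-5; √(3.17ν²L/(gD³h_f)) = 2.72×10^-4
Q = -0.965·3.496×10^-4·ln(2.837×10^-4) = 0.002755 m³/s
Check: V = 2.15 m/s, Re = 6.58×10^4, f = 0.01975, h_f = 270 m ≈ 272 m ✓

Q ≈ 2.76 L/s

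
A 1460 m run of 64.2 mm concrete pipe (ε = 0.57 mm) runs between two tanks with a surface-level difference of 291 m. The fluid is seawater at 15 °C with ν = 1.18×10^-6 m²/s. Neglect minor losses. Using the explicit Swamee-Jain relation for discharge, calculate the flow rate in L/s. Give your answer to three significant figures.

Swamee-Jain (Type II): Q = -0.965·√(gD⁵h_f/L)·ln[ε/(3.7D) + √(3.17ν²L/(gD³h_f))]
√(gD⁵h_f/L) = √(9.81·0.0642⁵·291/1460) = 0.001460
ε/(3.7D) = 0.00240; √(3.17ν²L/(gD³h_f)) = 9.24×10^-5
Q = -0.965·0.001460·ln(0.002492) = 0.008448 m³/s
Check: V = 2.61 m/s, Re = 1.42×10^5, f = 0.03708, h_f = 293 m ≈ 291 m ✓

Q ≈ 8.45 L/s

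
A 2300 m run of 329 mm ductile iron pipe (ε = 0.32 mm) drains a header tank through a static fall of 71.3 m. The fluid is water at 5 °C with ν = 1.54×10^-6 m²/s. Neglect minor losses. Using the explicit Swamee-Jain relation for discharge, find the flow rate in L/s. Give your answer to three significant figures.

Swamee-Jain (Type II): Q = -0.965·√(gD⁵h_f/L)·ln[ε/(3.7D) + √(3.17ν²L/(gD³h_f))]
√(gD⁵h_f/L) = √(9.81·0.329⁵·71.3/2300) = 0.03424
ε/(3.7D) = 2.63×10^-4; √(3.17ν²L/(gD³h_f)) = 2.63×10^-5
Q = -0.965·0.03424·ln(2.892×10^-4) = 0.2692 m³/s
Check: V = 3.17 m/s, Re = 6.77×10^5, f = 0.02007, h_f = 71.7 m ≈ 71.3 m ✓

Q ≈ 269 L/s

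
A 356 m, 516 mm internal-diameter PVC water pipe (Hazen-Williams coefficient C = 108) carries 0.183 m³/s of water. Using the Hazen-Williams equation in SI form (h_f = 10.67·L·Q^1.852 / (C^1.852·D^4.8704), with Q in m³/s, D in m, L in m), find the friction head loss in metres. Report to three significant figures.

h_f ≈ 0.704 m

h_f = 10.67·356·0.183^1.852 / (108^1.852·0.516^4.8704) = 0.7035 m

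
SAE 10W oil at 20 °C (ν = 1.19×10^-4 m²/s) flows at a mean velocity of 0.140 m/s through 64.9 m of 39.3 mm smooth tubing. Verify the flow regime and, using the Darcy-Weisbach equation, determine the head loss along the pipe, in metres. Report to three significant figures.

h_f ≈ 2.28 m

Re = VD/ν = 0.140·0.03930/1.19×10^-4 = 46.2 → laminar (Re < 2300)
f = 64/Re = 1.384
h_f = f(L/D)V²/(2g) = 1.384·(64.9/0.03930)·0.140²/(2·9.81) = 2.284 m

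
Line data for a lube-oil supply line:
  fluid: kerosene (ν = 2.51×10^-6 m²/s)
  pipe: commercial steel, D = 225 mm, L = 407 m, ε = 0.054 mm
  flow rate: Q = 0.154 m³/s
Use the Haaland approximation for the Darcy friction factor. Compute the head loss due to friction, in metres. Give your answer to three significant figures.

h_f ≈ 22.3 m

V = 4Q/(πD²) = 4·0.154/(π·0.225²) = 3.873 m/s
Re = VD/ν = 3.873·0.225/2.51×10^-6 = 3.47×10^5 → turbulent
ε/D = 0.054/225 = 2.40×10^-4
Haaland: f = 0.01614
h_f = f(L/D)V²/(2g) = 0.01614·(407/0.225)·3.873²/(2·9.81) = 22.32 m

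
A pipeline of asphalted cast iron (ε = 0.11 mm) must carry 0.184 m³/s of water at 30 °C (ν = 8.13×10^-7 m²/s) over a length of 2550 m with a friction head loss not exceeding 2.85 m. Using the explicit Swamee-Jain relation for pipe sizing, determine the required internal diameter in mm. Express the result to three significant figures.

D ≈ 529 mm

Swamee-Jain (Type III): D = 0.66·[ε^1.25·(LQ²/(gh_f))^4.75 + ν·Q^9.4·(L/(gh_f))^5.2]^0.04
LQ²/(gh_f) = 3.088; L/(gh_f) = 91.21
Term 1 = ε^1.25·(…)^4.75 = 0.00239; Term 2 = ν·Q^9.4·(…)^5.2 = 0.00155
D = 0.66·(0.00239 + 0.00155)^0.04 = 0.5289 m = 529 mm
Check: V = 0.838 m/s, Re = 5.45×10^5, f = 0.01548, h_f = 2.67 m ≈ 2.85 m ✓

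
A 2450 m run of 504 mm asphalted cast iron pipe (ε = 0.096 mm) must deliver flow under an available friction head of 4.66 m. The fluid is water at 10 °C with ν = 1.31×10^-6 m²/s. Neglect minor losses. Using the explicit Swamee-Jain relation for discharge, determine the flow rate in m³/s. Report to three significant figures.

Q ≈ 0.219 m³/s

Swamee-Jain (Type II): Q = -0.965·√(gD⁵h_f/L)·ln[ε/(3.7D) + √(3.17ν²L/(gD³h_f))]
√(gD⁵h_f/L) = √(9.81·0.504⁵·4.66/2450) = 0.02463
ε/(3.7D) = 5.15×10^-5; √(3.17ν²L/(gD³h_f)) = 4.77×10^-5
Q = -0.965·0.02463·ln(9.920×10^-5) = 0.2191 m³/s
Check: V = 1.10 m/s, Re = 4.23×10^5, f = 0.01566, h_f = 4.68 m ≈ 4.66 m ✓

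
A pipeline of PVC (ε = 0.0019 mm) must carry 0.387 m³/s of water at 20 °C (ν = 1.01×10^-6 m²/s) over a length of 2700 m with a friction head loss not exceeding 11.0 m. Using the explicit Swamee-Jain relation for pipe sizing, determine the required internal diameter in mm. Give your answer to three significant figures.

Swamee-Jain (Type III): D = 0.66·[ε^1.25·(LQ²/(gh_f))^4.75 + ν·Q^9.4·(L/(gh_f))^5.2]^0.04
LQ²/(gh_f) = 3.747; L/(gh_f) = 25.02
Term 1 = ε^1.25·(…)^4.75 = 3.75×10^-5; Term 2 = ν·Q^9.4·(…)^5.2 = 0.00251
D = 0.66·(3.75×10^-5 + 0.00251)^0.04 = 0.5198 m = 520 mm
Check: V = 1.82 m/s, Re = 9.39×10^5, f = 0.01182, h_f = 10.4 m ≈ 11.0 m ✓

D ≈ 520 mm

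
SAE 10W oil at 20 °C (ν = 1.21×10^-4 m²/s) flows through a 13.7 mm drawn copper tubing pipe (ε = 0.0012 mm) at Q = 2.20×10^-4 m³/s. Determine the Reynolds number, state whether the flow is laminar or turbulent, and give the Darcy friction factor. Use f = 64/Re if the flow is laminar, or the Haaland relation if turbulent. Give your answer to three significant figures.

Re ≈ 169; laminar; f = 64/Re ≈ 0.379

V = 4Q/(πD²) = 1.492 m/s
Re = VD/ν = 1.492·0.0137/1.21×10^-4 = 169
Re < 2300 → laminar → f = 64/Re = 0.3788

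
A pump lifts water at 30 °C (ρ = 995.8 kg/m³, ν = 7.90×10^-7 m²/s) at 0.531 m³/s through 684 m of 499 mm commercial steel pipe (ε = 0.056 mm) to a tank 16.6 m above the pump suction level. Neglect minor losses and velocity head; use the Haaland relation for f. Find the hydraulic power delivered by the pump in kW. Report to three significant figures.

P_hyd ≈ 121 kW

V = 4Q/(πD²) = 2.715 m/s; Re = 1.72×10^6; ε/D = 1.12×10^-4; f = 0.01305
h_f = f(L/D)V²/2g = 6.720 m
Total head H = z + h_f = 16.6 + 6.720 = 23.32 m
P_hyd = ρgQH = 995.8·9.81·0.531·23.32 = 121.0 kW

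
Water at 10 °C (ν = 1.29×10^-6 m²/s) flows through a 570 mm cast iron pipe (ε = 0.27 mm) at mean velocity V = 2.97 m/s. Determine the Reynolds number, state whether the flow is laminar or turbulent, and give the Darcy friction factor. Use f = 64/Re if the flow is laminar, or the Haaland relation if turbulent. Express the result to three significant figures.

Re ≈ 1.31×10^6; turbulent; f ≈ 0.0169

Re = VD/ν = 2.970·0.570/1.29×10^-6 = 1.31×10^6
Re > 4000 → turbulent; ε/D = 4.74×10^-4
Haaland: f = 0.01688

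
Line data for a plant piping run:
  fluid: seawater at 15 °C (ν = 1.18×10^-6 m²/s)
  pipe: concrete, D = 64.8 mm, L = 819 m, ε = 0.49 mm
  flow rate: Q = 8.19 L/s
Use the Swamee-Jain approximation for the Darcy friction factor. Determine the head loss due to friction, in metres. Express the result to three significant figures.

V = 4Q/(πD²) = 4·0.00819/(π·0.0648²) = 2.483 m/s
Re = VD/ν = 2.483·0.0648/1.18×10^-6 = 1.36×10^5 → turbulent
ε/D = 0.49/64.8 = 0.00756
Swamee-Jain: f = 0.03530
h_f = f(L/D)V²/(2g) = 0.03530·(819/0.0648)·2.483²/(2·9.81) = 140.2 m

h_f ≈ 140 m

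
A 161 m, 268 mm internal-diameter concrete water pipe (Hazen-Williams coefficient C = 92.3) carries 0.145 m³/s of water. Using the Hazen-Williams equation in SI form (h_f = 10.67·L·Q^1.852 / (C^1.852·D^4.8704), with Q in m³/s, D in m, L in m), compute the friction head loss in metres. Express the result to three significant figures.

h_f = 10.67·161·0.145^1.852 / (92.3^1.852·0.268^4.8704) = 6.722 m

h_f ≈ 6.72 m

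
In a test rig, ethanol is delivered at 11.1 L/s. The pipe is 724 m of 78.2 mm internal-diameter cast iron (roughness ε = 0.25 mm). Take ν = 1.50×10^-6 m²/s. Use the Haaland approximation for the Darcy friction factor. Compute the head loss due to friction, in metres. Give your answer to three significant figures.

V = 4Q/(πD²) = 4·0.0111/(π·0.0782²) = 2.311 m/s
Re = VD/ν = 2.311·0.0782/1.50×10^-6 = 1.20×10^5 → turbulent
ε/D = 0.25/78.2 = 0.00320
Haaland: f = 0.02763
h_f = f(L/D)V²/(2g) = 0.02763·(724/0.0782)·2.311²/(2·9.81) = 69.65 m

h_f ≈ 69.6 m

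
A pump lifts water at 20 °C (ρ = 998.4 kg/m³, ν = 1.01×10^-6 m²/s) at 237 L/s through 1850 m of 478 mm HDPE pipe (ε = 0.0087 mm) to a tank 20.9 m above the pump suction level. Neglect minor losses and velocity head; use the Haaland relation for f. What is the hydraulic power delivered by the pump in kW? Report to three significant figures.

V = 4Q/(πD²) = 1.321 m/s; Re = 6.25×10^5; ε/D = 1.82×10^-5; f = 0.01281
h_f = f(L/D)V²/2g = 4.406 m
Total head H = z + h_f = 20.9 + 4.406 = 25.31 m
P_hyd = ρgQH = 998.4·9.81·0.237·25.31 = 58.74 kW

P_hyd ≈ 58.7 kW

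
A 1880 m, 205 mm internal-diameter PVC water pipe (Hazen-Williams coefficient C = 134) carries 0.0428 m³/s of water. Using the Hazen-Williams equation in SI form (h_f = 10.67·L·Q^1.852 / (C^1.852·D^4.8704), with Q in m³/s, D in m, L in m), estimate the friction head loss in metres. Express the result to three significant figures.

h_f ≈ 15.1 m

h_f = 10.67·1880·0.0428^1.852 / (134^1.852·0.205^4.8704) = 15.15 m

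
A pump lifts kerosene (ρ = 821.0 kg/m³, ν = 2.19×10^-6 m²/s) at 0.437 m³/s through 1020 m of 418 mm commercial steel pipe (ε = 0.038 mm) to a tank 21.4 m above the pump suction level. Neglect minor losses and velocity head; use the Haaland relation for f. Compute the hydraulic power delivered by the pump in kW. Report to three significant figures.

P_hyd ≈ 137 kW

V = 4Q/(πD²) = 3.184 m/s; Re = 6.08×10^5; ε/D = 9.09×10^-5; f = 0.01385
h_f = f(L/D)V²/2g = 17.46 m
Total head H = z + h_f = 21.4 + 17.46 = 38.86 m
P_hyd = ρgQH = 821.0·9.81·0.437·38.86 = 136.8 kW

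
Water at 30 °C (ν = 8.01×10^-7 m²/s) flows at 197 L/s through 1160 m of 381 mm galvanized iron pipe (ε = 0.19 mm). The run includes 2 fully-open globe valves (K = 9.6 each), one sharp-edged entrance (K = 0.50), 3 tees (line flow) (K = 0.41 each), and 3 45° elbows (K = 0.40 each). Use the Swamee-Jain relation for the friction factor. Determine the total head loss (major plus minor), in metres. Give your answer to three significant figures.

H_L ≈ 11.4 m

V = 4Q/(πD²) = 1.728 m/s; V²/2g = 0.1522 m
Re = 8.22×10^5, ε/D = 4.99×10^-4 → f = 0.01740 (Swamee-Jain)
Major: h_f = f(L/D)·V²/2g = 0.01740·3045·0.1522 = 8.062 m
Minor: ΣK = 22.1; h_m = ΣK·V²/2g = 3.368 m
Total H_L = 8.062 + 3.368 = 11.43 m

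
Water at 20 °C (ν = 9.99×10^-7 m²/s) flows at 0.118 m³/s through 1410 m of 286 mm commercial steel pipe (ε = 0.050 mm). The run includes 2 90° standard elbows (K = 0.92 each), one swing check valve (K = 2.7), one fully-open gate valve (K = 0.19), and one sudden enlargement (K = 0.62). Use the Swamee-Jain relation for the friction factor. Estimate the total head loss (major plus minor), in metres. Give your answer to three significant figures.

V = 4Q/(πD²) = 1.837 m/s; V²/2g = 0.1720 m
Re = 5.26×10^5, ε/D = 1.75×10^-4 → f = 0.01520 (Swamee-Jain)
Major: h_f = f(L/D)·V²/2g = 0.01520·4930·0.1720 = 12.89 m
Minor: ΣK = 5.35; h_m = ΣK·V²/2g = 0.9200 m
Total H_L = 12.89 + 0.9200 = 13.81 m

H_L ≈ 13.8 m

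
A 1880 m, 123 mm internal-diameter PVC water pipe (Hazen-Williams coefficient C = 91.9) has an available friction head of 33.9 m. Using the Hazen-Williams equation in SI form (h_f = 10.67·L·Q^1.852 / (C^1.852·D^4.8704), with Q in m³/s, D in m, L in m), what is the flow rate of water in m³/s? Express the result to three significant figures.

Q ≈ 0.0118 m³/s

Rearranging: Q = [h_f·C^1.852·D^4.8704 / (10.67·L)]^(1/1.852)
Q = [33.9·91.9^1.852·0.123^4.8704 / (10.67·1880)]^0.540 = 0.01183 m³/s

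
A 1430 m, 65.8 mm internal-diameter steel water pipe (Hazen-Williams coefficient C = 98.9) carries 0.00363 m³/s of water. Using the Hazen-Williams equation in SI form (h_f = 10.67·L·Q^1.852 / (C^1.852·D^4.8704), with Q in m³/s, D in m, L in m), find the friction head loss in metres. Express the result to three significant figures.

h_f = 10.67·1430·0.00363^1.852 / (98.9^1.852·0.0658^4.8704) = 53.10 m

h_f ≈ 53.1 m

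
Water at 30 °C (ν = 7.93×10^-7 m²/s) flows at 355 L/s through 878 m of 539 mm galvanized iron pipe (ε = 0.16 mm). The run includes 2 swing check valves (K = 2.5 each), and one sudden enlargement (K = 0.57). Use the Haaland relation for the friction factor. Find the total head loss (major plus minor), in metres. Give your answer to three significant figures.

V = 4Q/(πD²) = 1.556 m/s; V²/2g = 0.1234 m
Re = 1.06×10^6, ε/D = 2.97×10^-4 → f = 0.01554 (Haaland)
Major: h_f = f(L/D)·V²/2g = 0.01554·1629·0.1234 = 3.123 m
Minor: ΣK = 5.57; h_m = ΣK·V²/2g = 0.6872 m
Total H_L = 3.123 + 0.6872 = 3.810 m

H_L ≈ 3.81 m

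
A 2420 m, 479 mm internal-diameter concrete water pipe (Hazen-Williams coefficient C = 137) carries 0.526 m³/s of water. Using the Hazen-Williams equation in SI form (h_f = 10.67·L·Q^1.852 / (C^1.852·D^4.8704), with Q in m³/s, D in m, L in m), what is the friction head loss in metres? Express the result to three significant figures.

h_f = 10.67·2420·0.526^1.852 / (137^1.852·0.479^4.8704) = 31.26 m

h_f ≈ 31.3 m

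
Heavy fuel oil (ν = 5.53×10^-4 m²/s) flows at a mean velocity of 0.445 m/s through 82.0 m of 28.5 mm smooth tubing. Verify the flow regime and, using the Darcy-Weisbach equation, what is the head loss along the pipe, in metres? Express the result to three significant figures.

Re = VD/ν = 0.445·0.02850/5.53×10^-4 = 22.9 → laminar (Re < 2300)
f = 64/Re = 2.791
h_f = f(L/D)V²/(2g) = 2.791·(82.0/0.02850)·0.445²/(2·9.81) = 81.04 m

h_f ≈ 81.0 m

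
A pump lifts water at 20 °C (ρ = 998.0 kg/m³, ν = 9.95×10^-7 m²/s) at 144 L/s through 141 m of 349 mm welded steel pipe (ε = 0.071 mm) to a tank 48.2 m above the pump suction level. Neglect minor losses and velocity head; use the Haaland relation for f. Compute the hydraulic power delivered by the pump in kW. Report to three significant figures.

P_hyd ≈ 69.0 kW

V = 4Q/(πD²) = 1.505 m/s; Re = 5.28×10^5; ε/D = 2.03×10^-4; f = 0.01525
h_f = f(L/D)V²/2g = 0.7118 m
Total head H = z + h_f = 48.2 + 0.7118 = 48.91 m
P_hyd = ρgQH = 998.0·9.81·0.144·48.91 = 68.96 kW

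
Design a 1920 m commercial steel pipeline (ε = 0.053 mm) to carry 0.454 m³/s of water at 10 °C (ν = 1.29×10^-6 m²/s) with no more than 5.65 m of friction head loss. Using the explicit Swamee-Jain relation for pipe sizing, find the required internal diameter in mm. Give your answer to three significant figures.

Swamee-Jain (Type III): D = 0.66·[ε^1.25·(LQ²/(gh_f))^4.75 + ν·Q^9.4·(L/(gh_f))^5.2]^0.04
LQ²/(gh_f) = 7.140; L/(gh_f) = 34.64
Term 1 = ε^1.25·(…)^4.75 = 0.0513; Term 2 = ν·Q^9.4·(…)^5.2 = 0.0781
D = 0.66·(0.0513 + 0.0781)^0.04 = 0.6082 m = 608 mm
Check: V = 1.56 m/s, Re = 7.37×10^5, f = 0.01371, h_f = 5.39 m ≈ 5.65 m ✓

D ≈ 608 mm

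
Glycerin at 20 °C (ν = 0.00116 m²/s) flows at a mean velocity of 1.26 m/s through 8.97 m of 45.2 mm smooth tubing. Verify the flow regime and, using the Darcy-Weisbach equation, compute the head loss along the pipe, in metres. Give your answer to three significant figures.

Re = VD/ν = 1.26·0.04520/0.00116 = 49.1 → laminar (Re < 2300)
f = 64/Re = 1.304
h_f = f(L/D)V²/(2g) = 1.304·(8.97/0.04520)·1.26²/(2·9.81) = 20.93 m

h_f ≈ 20.9 m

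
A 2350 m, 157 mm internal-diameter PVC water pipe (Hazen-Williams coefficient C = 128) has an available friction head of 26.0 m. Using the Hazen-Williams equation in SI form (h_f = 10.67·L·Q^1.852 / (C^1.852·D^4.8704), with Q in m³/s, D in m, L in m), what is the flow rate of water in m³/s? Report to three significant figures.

Rearranging: Q = [h_f·C^1.852·D^4.8704 / (10.67·L)]^(1/1.852)
Q = [26.0·128^1.852·0.157^4.8704 / (10.67·2350)]^0.540 = 0.02406 m³/s

Q ≈ 0.0241 m³/s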